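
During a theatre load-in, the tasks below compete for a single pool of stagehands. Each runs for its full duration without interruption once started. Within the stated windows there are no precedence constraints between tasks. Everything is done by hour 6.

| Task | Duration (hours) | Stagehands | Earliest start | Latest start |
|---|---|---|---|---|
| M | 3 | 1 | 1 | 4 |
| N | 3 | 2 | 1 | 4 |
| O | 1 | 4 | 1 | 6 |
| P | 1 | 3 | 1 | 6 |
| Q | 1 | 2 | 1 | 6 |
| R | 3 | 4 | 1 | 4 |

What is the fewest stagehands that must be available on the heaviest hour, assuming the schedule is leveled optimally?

Early-start (M@1, N@1, O@1, P@1, Q@1, R@1) gives peak 16: h1:16  h2:7  h3:7  h4:0  h5:0  h6:0.
Shift N→2, P→2, Q→3, R→4.
Schedule M@1, N@2, O@1, P@2, Q@3, R@4: h1:5  h2:6  h3:5  h4:6  h5:4  h6:4 — peak 6.

6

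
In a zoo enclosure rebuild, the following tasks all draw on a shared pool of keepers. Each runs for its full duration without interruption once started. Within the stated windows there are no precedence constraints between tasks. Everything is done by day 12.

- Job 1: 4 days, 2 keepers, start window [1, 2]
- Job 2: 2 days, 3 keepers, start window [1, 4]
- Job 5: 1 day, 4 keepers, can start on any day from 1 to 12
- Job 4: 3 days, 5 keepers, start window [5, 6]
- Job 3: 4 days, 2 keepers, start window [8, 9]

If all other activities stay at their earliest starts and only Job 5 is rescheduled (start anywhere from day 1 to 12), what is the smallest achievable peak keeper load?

5

Job 5@1: d1:9  d2:5  d3:2  d4:2  d5:5  d6:5  d7:5  d8:2  d9:2  d10:2  d11:2  d12:0 → peak 9
Job 5@2: d1:5  d2:9  d3:2  d4:2  d5:5  d6:5  d7:5  d8:2  d9:2  d10:2  d11:2  d12:0 → peak 9
Job 5@3: d1:5  d2:5  d3:6  d4:2  d5:5  d6:5  d7:5  d8:2  d9:2  d10:2  d11:2  d12:0 → peak 6
Job 5@4: d1:5  d2:5  d3:2  d4:6  d5:5  d6:5  d7:5  d8:2  d9:2  d10:2  d11:2  d12:0 → peak 6
Job 5@5: d1:5  d2:5  d3:2  d4:2  d5:9  d6:5  d7:5  d8:2  d9:2  d10:2  d11:2  d12:0 → peak 9
Job 5@6: d1:5  d2:5  d3:2  d4:2  d5:5  d6:9  d7:5  d8:2  d9:2  d10:2  d11:2  d12:0 → peak 9
Job 5@7: d1:5  d2:5  d3:2  d4:2  d5:5  d6:5  d7:9  d8:2  d9:2  d10:2  d11:2  d12:0 → peak 9
Job 5@8: d1:5  d2:5  d3:2  d4:2  d5:5  d6:5  d7:5  d8:6  d9:2  d10:2  d11:2  d12:0 → peak 6
Job 5@9: d1:5  d2:5  d3:2  d4:2  d5:5  d6:5  d7:5  d8:2  d9:6  d10:2  d11:2  d12:0 → peak 6
Job 5@10: d1:5  d2:5  d3:2  d4:2  d5:5  d6:5  d7:5  d8:2  d9:2  d10:6  d11:2  d12:0 → peak 6
Job 5@11: d1:5  d2:5  d3:2  d4:2  d5:5  d6:5  d7:5  d8:2  d9:2  d10:2  d11:6  d12:0 → peak 6
Job 5@12: d1:5  d2:5  d3:2  d4:2  d5:5  d6:5  d7:5  d8:2  d9:2  d10:2  d11:2  d12:4 → peak 5
Best is Job 5@12, peak 5.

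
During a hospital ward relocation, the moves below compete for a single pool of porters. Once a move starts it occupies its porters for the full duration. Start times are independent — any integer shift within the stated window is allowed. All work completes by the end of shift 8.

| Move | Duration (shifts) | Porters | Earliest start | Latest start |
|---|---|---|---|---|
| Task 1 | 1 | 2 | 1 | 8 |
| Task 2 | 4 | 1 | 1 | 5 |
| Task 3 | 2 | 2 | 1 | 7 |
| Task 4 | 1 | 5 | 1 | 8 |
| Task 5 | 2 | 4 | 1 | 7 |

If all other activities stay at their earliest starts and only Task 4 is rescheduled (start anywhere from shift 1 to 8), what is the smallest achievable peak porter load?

Task 4@1: s1:14  s2:7  s3:1  s4:1  s5:0  s6:0  s7:0  s8:0 → peak 14
Task 4@2: s1:9  s2:12  s3:1  s4:1  s5:0  s6:0  s7:0  s8:0 → peak 12
Task 4@3: s1:9  s2:7  s3:6  s4:1  s5:0  s6:0  s7:0  s8:0 → peak 9
Task 4@4: s1:9  s2:7  s3:1  s4:6  s5:0  s6:0  s7:0  s8:0 → peak 9
Task 4@5: s1:9  s2:7  s3:1  s4:1  s5:5  s6:0  s7:0  s8:0 → peak 9
Task 4@6: s1:9  s2:7  s3:1  s4:1  s5:0  s6:5  s7:0  s8:0 → peak 9
Task 4@7: s1:9  s2:7  s3:1  s4:1  s5:0  s6:0  s7:5  s8:0 → peak 9
Task 4@8: s1:9  s2:7  s3:1  s4:1  s5:0  s6:0  s7:0  s8:5 → peak 9
Best is Task 4@3, peak 9.

9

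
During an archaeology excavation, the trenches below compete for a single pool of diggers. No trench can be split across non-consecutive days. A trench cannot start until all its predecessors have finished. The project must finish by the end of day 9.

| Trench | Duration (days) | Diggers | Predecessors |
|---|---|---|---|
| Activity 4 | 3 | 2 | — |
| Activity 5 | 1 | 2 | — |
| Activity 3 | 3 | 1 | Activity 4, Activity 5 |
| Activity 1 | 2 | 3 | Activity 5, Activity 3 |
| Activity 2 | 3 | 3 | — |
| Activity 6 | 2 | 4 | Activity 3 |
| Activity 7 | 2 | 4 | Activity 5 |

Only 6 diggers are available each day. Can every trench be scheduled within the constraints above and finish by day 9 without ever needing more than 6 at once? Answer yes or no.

The minimum achievable peak is 7; 6 < 7, so no feasible schedule stays within the cap.

no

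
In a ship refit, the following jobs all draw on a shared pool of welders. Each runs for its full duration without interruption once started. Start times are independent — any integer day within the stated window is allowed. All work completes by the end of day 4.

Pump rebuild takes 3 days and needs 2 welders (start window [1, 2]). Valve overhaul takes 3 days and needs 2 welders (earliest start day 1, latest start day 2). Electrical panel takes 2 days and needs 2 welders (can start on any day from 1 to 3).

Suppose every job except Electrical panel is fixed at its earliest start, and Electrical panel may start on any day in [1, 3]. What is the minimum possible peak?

Electrical panel@1: d1:6  d2:6  d3:4  d4:0 → peak 6
Electrical panel@2: d1:4  d2:6  d3:6  d4:0 → peak 6
Electrical panel@3: d1:4  d2:4  d3:6  d4:2 → peak 6
Best is Electrical panel@1, peak 6.

6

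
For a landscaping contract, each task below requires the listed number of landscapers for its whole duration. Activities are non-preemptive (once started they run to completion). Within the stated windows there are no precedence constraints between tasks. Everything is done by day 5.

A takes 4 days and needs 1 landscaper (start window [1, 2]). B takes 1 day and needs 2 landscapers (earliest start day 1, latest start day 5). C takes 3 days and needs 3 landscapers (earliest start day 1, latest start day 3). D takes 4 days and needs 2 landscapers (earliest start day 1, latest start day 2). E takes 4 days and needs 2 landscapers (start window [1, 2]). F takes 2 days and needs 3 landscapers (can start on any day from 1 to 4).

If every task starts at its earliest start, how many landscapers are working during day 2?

At early start, day 2 has: A, C, D, E, F.
Demand: 1 + 3 + 2 + 2 + 3 = 11.

11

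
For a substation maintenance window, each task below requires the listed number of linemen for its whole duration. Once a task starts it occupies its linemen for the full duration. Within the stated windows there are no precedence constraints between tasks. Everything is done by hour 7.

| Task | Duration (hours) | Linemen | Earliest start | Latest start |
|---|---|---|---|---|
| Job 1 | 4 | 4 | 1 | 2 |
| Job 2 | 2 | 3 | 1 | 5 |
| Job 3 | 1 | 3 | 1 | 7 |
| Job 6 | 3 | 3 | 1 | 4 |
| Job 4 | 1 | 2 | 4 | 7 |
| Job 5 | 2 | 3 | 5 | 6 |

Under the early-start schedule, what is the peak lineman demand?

Early-start schedule: Job 1@1, Job 2@1, Job 3@1, Job 6@1, Job 4@4, Job 5@5.
Load per hour: hour 1: 13, hour 2: 10, hour 3: 7, hour 4: 6, hour 5: 3, hour 6: 3, hour 7: 0.
Peak is 13.

13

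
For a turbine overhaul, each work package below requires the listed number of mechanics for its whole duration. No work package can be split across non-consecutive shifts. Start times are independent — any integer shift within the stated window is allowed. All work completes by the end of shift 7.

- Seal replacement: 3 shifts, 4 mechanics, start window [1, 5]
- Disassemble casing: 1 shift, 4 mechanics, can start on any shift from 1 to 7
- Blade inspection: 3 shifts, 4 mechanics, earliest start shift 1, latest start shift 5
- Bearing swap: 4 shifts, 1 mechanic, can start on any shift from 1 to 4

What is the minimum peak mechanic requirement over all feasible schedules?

5

Early-start (Seal replacement@1, Disassemble casing@1, Blade inspection@1, Bearing swap@1) gives peak 13: s1:13  s2:9  s3:9  s4:1  s5:0  s6:0  s7:0.
Shift Disassemble casing→4, Blade inspection→5.
Schedule Seal replacement@1, Disassemble casing@4, Blade inspection@5, Bearing swap@1: s1:5  s2:5  s3:5  s4:5  s5:4  s6:4  s7:4 — peak 5.
Total mechanic-shifts = 32 over 7 shifts ⇒ peak ≥ ⌈32/7⌉ = 5, so 5 is optimal.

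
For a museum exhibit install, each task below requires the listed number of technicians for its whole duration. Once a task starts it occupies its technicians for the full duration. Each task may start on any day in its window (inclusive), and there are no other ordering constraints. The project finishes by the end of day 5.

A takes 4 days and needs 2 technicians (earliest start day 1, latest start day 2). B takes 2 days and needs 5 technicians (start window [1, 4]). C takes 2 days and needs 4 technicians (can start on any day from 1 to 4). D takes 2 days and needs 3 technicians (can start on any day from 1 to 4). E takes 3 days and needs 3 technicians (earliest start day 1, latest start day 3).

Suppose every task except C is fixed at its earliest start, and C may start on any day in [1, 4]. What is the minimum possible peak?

13

C@1: d1:17  d2:17  d3:5  d4:2  d5:0 → peak 17
C@2: d1:13  d2:17  d3:9  d4:2  d5:0 → peak 17
C@3: d1:13  d2:13  d3:9  d4:6  d5:0 → peak 13
C@4: d1:13  d2:13  d3:5  d4:6  d5:4 → peak 13
Best is C@3, peak 13.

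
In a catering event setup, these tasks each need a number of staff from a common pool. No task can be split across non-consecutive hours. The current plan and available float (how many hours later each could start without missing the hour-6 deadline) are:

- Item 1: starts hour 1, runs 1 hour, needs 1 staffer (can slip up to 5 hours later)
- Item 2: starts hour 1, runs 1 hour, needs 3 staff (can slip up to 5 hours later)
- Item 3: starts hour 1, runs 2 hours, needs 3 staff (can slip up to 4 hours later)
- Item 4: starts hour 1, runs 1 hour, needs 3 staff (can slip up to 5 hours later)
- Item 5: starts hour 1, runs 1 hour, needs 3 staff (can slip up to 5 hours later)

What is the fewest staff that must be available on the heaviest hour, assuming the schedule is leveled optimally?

3

Early-start (Item 1@1, Item 2@1, Item 3@1, Item 4@1, Item 5@1) gives peak 13: h1:13  h2:3  h3:0  h4:0  h5:0  h6:0.
Shift Item 2→2, Item 3→3, Item 4→5, Item 5→6.
Schedule Item 1@1, Item 2@2, Item 3@3, Item 4@5, Item 5@6: h1:1  h2:3  h3:3  h4:3  h5:3  h6:3 — peak 3.
Total staffer-hours = 16 over 6 hours ⇒ peak ≥ ⌈16/6⌉ = 3, so 3 is optimal.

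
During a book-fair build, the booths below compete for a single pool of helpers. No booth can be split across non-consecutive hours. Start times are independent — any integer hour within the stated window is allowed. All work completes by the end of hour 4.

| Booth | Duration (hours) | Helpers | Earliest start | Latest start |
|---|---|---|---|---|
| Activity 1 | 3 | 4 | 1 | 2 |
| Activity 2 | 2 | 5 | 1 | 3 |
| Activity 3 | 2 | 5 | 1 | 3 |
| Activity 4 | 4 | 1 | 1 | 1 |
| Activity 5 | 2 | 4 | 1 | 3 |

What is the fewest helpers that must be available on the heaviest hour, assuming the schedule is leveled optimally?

Early-start (Activity 1@1, Activity 2@1, Activity 3@1, Activity 4@1, Activity 5@1) gives peak 19: h1:19  h2:19  h3:5  h4:1.
Shift Activity 3→3.
Schedule Activity 1@1, Activity 2@1, Activity 3@3, Activity 4@1, Activity 5@1: h1:14  h2:14  h3:10  h4:6 — peak 14.

14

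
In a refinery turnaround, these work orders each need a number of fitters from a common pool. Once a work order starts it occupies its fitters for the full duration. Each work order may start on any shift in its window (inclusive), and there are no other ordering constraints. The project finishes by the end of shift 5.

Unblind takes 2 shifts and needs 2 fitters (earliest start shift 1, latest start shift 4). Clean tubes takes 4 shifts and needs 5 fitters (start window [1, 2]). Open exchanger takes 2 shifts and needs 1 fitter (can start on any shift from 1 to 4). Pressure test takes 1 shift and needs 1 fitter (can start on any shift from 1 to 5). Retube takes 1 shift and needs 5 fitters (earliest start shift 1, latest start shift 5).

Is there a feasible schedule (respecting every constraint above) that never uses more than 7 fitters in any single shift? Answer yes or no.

Schedule Unblind@1, Clean tubes@1, Open exchanger@3, Pressure test@3, Retube@5: s1:7  s2:7  s3:7  s4:6  s5:5 — peak 7 ≤ 7.

yes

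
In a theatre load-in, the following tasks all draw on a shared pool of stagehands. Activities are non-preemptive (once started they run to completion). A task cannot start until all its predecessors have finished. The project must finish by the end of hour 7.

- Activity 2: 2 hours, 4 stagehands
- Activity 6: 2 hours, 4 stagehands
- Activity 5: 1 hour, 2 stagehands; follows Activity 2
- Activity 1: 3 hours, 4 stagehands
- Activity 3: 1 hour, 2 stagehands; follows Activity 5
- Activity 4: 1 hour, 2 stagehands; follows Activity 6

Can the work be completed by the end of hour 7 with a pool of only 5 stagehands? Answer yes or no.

The minimum achievable peak is 6; 5 < 6, so no feasible schedule stays within the cap.

no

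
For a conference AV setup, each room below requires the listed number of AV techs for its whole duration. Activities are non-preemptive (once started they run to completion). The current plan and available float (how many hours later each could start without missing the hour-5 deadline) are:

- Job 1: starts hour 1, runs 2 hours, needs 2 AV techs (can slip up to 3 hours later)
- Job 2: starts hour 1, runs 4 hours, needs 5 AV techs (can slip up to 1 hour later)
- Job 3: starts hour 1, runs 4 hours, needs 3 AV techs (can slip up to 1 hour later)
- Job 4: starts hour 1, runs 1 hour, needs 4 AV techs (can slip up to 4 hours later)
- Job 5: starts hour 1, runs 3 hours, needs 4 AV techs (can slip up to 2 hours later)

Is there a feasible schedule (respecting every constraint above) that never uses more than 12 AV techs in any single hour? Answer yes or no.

Schedule Job 1@1, Job 2@1, Job 3@1, Job 4@5, Job 5@3: h1:10  h2:10  h3:12  h4:12  h5:8 — peak 12 ≤ 12.

yes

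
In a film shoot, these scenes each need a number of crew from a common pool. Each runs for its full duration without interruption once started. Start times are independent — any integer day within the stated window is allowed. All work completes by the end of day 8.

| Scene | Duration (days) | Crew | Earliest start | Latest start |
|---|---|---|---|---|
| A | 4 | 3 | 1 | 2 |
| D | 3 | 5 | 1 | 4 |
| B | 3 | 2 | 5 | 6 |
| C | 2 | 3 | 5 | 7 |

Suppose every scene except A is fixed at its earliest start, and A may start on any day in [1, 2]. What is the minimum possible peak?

A@1: d1:8  d2:8  d3:8  d4:3  d5:5  d6:5  d7:2  d8:0 → peak 8
A@2: d1:5  d2:8  d3:8  d4:3  d5:8  d6:5  d7:2  d8:0 → peak 8
Best is A@1, peak 8.

8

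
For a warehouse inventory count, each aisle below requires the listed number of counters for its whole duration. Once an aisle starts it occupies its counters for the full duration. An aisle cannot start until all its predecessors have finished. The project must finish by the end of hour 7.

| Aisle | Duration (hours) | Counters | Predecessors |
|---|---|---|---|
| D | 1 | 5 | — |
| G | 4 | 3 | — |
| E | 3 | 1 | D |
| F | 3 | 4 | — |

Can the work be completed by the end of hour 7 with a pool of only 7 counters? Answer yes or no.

Schedule D@1, G@2, E@2, F@5: h1:5  h2:4  h3:4  h4:4  h5:7  h6:4  h7:4 — peak 7 ≤ 7.

yes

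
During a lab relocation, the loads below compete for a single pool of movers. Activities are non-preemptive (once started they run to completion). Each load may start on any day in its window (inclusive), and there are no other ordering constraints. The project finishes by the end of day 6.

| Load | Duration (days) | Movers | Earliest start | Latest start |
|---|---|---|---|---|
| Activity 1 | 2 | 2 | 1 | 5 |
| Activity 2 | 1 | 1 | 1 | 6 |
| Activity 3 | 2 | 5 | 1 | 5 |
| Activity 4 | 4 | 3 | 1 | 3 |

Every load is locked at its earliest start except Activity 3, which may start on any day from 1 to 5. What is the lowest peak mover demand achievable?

6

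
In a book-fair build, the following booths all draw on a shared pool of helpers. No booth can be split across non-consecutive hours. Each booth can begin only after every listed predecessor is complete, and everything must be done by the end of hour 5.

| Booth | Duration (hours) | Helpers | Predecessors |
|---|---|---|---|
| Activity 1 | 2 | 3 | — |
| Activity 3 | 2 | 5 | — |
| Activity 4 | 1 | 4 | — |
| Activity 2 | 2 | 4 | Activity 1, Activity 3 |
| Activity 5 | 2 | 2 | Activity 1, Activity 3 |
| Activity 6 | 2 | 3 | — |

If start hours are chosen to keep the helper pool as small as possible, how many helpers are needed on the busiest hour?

Early-start (Activity 1@1, Activity 3@1, Activity 4@1, Activity 2@3, Activity 5@3, Activity 6@1) gives peak 15: h1:15  h2:11  h3:6  h4:6  h5:0.
Shift Activity 4→3, Activity 5→4, Activity 6→4.
Schedule Activity 1@1, Activity 3@1, Activity 4@3, Activity 2@3, Activity 5@4, Activity 6@4: h1:8  h2:8  h3:8  h4:9  h5:5 — peak 9.

9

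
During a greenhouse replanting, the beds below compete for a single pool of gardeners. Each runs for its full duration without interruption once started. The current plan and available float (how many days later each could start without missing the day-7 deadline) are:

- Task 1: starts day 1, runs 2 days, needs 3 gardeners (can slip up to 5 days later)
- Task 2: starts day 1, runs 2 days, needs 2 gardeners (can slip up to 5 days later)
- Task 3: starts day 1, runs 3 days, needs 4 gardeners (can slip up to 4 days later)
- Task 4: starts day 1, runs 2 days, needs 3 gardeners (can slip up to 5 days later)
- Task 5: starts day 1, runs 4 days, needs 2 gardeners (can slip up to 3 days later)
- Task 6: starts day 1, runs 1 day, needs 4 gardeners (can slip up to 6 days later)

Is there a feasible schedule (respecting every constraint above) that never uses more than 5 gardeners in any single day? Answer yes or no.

no

Total gardener-days = 40; over 7 days the average is 40/7 > 5, so some day must exceed 5.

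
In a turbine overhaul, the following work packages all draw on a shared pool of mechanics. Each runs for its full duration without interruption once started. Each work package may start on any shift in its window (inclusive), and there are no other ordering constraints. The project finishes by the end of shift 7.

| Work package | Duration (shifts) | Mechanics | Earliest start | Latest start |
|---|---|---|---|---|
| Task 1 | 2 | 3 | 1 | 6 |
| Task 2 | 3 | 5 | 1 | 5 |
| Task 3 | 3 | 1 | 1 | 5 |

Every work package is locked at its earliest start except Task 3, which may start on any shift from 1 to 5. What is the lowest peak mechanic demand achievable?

8

Task 3@1: s1:9  s2:9  s3:6  s4:0  s5:0  s6:0  s7:0 → peak 9
Task 3@2: s1:8  s2:9  s3:6  s4:1  s5:0  s6:0  s7:0 → peak 9
Task 3@3: s1:8  s2:8  s3:6  s4:1  s5:1  s6:0  s7:0 → peak 8
Task 3@4: s1:8  s2:8  s3:5  s4:1  s5:1  s6:1  s7:0 → peak 8
Task 3@5: s1:8  s2:8  s3:5  s4:0  s5:1  s6:1  s7:1 → peak 8
Best is Task 3@3, peak 8.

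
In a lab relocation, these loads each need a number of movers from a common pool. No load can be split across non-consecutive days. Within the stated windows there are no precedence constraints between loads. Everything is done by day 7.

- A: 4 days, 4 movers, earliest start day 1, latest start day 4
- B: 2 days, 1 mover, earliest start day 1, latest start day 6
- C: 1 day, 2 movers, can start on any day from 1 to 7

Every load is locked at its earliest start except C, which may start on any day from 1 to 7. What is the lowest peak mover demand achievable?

5

C@1: d1:7  d2:5  d3:4  d4:4  d5:0  d6:0  d7:0 → peak 7
C@2: d1:5  d2:7  d3:4  d4:4  d5:0  d6:0  d7:0 → peak 7
C@3: d1:5  d2:5  d3:6  d4:4  d5:0  d6:0  d7:0 → peak 6
C@4: d1:5  d2:5  d3:4  d4:6  d5:0  d6:0  d7:0 → peak 6
C@5: d1:5  d2:5  d3:4  d4:4  d5:2  d6:0  d7:0 → peak 5
C@6: d1:5  d2:5  d3:4  d4:4  d5:0  d6:2  d7:0 → peak 5
C@7: d1:5  d2:5  d3:4  d4:4  d5:0  d6:0  d7:2 → peak 5
Best is C@5, peak 5.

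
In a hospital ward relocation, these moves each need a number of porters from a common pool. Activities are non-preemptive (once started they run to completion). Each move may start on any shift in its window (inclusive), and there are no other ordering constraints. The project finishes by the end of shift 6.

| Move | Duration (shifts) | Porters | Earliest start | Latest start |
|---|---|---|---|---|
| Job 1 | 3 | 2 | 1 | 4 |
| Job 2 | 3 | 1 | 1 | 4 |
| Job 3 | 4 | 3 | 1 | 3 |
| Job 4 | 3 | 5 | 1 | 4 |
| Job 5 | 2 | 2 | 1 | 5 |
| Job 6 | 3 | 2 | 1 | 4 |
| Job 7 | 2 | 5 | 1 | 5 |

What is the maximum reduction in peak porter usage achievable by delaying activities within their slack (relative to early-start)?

10

Early-start peak: s1:20  s2:20  s3:13  s4:3  s5:0  s6:0 ⇒ 20.
Leveled (Job 1@1, Job 2@1, Job 3@1, Job 4@4, Job 5@1, Job 6@1, Job 7@5): s1:10  s2:10  s3:8  s4:8  s5:10  s6:10 ⇒ 10.
Reduction 20 − 10 = 10.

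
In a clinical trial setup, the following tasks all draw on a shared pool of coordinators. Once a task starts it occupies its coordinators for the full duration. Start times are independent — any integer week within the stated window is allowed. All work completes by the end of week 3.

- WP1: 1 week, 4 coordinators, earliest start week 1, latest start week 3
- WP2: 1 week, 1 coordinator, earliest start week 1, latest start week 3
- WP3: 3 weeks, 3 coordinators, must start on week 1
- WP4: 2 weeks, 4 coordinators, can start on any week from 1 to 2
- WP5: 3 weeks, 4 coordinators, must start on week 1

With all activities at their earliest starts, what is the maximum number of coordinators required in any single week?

Early-start schedule: WP1@1, WP2@1, WP3@1, WP4@1, WP5@1.
Load per week: week 1: 16, week 2: 11, week 3: 7.
Peak is 16.

16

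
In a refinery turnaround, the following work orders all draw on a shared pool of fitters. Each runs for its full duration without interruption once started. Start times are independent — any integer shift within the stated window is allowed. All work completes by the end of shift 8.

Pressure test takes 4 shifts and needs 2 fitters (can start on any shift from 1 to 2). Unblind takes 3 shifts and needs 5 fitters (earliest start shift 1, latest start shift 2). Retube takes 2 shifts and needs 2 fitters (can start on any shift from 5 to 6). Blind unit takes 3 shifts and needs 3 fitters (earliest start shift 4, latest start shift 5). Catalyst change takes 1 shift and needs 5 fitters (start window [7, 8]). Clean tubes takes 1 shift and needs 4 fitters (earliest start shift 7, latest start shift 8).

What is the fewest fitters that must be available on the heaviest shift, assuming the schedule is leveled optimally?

7

Early-start (Pressure test@1, Unblind@1, Retube@5, Blind unit@4, Catalyst change@7, Clean tubes@7) gives peak 9: s1:7  s2:7  s3:7  s4:5  s5:5  s6:5  s7:9  s8:0.
Shift Clean tubes→8.
Schedule Pressure test@1, Unblind@1, Retube@5, Blind unit@4, Catalyst change@7, Clean tubes@8: s1:7  s2:7  s3:7  s4:5  s5:5  s6:5  s7:5  s8:4 — peak 7.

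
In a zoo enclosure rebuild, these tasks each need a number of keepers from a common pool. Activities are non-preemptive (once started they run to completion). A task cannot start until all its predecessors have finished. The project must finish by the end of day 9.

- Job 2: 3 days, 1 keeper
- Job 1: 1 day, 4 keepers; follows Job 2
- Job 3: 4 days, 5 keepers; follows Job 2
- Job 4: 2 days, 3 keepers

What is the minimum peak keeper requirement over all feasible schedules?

Early-start (Job 2@1, Job 1@4, Job 3@4, Job 4@1) gives peak 9: d1:4  d2:4  d3:1  d4:9  d5:5  d6:5  d7:5  d8:0  d9:0.
Shift Job 3→5.
Schedule Job 2@1, Job 1@4, Job 3@5, Job 4@1: d1:4  d2:4  d3:1  d4:4  d5:5  d6:5  d7:5  d8:5  d9:0 — peak 5.

5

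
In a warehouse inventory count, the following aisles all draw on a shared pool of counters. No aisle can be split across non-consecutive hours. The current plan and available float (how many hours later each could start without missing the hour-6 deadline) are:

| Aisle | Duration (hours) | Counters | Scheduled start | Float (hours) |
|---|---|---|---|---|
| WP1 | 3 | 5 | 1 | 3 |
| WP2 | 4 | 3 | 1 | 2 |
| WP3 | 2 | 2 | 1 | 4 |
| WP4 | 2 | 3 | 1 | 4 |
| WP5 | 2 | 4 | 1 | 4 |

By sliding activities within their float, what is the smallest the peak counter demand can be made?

9

Early-start (WP1@1, WP2@1, WP3@1, WP4@1, WP5@1) gives peak 17: h1:17  h2:17  h3:8  h4:3  h5:0  h6:0.
Shift WP3→4, WP4→4, WP5→5.
Schedule WP1@1, WP2@1, WP3@4, WP4@4, WP5@5: h1:8  h2:8  h3:8  h4:8  h5:9  h6:4 — peak 9.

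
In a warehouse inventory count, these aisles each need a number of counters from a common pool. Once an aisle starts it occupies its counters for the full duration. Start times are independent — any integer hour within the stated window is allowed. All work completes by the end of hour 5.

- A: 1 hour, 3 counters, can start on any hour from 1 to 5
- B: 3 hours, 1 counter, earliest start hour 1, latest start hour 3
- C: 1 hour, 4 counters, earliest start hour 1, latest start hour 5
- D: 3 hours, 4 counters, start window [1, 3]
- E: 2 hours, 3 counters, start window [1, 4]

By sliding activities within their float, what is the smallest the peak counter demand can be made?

Early-start (A@1, B@1, C@1, D@1, E@1) gives peak 15: h1:15  h2:8  h3:5  h4:0  h5:0.
Shift C→2, D→3, E→4.
Schedule A@1, B@1, C@2, D@3, E@4: h1:4  h2:5  h3:5  h4:7  h5:7 — peak 7.

7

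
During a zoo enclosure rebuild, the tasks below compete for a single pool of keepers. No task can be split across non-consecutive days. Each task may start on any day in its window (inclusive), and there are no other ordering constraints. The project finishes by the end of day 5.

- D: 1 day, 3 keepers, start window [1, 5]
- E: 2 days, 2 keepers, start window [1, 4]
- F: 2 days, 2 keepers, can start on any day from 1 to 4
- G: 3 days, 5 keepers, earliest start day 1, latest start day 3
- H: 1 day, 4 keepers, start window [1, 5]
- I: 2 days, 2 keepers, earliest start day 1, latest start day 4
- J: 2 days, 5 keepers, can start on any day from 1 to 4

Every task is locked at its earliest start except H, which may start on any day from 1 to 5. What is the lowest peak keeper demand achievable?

19

H@1: d1:23  d2:16  d3:5  d4:0  d5:0 → peak 23
H@2: d1:19  d2:20  d3:5  d4:0  d5:0 → peak 20
H@3: d1:19  d2:16  d3:9  d4:0  d5:0 → peak 19
H@4: d1:19  d2:16  d3:5  d4:4  d5:0 → peak 19
H@5: d1:19  d2:16  d3:5  d4:0  d5:4 → peak 19
Best is H@3, peak 19.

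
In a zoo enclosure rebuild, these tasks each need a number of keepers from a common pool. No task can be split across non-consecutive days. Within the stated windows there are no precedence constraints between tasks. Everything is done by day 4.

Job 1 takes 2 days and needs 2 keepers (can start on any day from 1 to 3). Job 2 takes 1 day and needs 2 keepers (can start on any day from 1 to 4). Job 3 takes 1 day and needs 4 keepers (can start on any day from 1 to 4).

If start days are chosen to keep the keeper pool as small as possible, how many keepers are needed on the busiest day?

Early-start (Job 1@1, Job 2@1, Job 3@1) gives peak 8: d1:8  d2:2  d3:0  d4:0.
Shift Job 3→3.
Schedule Job 1@1, Job 2@1, Job 3@3: d1:4  d2:2  d3:4  d4:0 — peak 4.

4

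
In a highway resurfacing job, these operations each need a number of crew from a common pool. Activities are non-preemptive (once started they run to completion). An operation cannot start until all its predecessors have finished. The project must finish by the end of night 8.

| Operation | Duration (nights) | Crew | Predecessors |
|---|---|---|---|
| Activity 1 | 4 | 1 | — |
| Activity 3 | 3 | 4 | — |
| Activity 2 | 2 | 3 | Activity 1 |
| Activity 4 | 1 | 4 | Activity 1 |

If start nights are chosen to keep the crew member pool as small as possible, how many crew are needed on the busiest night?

5

Early-start (Activity 1@1, Activity 3@1, Activity 2@5, Activity 4@5) gives peak 7: n1:5  n2:5  n3:5  n4:1  n5:7  n6:3  n7:0  n8:0.
Shift Activity 4→7.
Schedule Activity 1@1, Activity 3@1, Activity 2@5, Activity 4@7: n1:5  n2:5  n3:5  n4:1  n5:3  n6:3  n7:4  n8:0 — peak 5.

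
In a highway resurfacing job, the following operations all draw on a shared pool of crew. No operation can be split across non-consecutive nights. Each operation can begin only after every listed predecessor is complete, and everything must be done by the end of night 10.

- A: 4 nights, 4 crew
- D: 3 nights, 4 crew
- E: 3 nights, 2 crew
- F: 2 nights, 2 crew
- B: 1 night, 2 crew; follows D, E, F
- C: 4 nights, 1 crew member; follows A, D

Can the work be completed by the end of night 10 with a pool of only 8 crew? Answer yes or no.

yes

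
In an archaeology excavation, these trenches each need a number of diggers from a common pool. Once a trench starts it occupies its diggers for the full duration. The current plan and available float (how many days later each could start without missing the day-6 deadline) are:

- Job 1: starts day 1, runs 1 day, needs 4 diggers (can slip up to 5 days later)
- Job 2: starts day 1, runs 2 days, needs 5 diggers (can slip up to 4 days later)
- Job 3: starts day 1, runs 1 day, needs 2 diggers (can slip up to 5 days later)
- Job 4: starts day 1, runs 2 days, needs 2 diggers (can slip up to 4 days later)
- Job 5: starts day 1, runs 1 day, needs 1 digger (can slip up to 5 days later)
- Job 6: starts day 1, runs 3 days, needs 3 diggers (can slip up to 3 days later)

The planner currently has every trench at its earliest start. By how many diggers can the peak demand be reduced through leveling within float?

Early-start peak: d1:17  d2:10  d3:3  d4:0  d5:0  d6:0 ⇒ 17.
Leveled (Job 1@1, Job 2@2, Job 3@4, Job 4@5, Job 5@1, Job 6@4): d1:5  d2:5  d3:5  d4:5  d5:5  d6:5 ⇒ 5.
Reduction 17 − 5 = 12.

12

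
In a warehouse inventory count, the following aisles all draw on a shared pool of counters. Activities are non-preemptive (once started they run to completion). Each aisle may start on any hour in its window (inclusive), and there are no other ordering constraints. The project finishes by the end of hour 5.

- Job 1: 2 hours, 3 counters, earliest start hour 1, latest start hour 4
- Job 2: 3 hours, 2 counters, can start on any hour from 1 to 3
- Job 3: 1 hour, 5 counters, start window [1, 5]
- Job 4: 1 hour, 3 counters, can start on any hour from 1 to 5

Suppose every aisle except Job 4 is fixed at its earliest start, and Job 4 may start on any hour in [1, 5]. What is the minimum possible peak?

10

Job 4@1: h1:13  h2:5  h3:2  h4:0  h5:0 → peak 13
Job 4@2: h1:10  h2:8  h3:2  h4:0  h5:0 → peak 10
Job 4@3: h1:10  h2:5  h3:5  h4:0  h5:0 → peak 10
Job 4@4: h1:10  h2:5  h3:2  h4:3  h5:0 → peak 10
Job 4@5: h1:10  h2:5  h3:2  h4:0  h5:3 → peak 10
Best is Job 4@2, peak 10.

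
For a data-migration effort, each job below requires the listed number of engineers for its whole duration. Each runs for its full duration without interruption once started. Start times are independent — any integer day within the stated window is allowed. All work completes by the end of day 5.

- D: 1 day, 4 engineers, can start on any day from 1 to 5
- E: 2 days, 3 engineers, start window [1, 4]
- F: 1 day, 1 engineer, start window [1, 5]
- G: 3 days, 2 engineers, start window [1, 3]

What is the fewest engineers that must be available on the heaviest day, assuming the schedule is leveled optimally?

Early-start (D@1, E@1, F@1, G@1) gives peak 10: d1:10  d2:5  d3:2  d4:0  d5:0.
Shift E→2, G→2.
Schedule D@1, E@2, F@1, G@2: d1:5  d2:5  d3:5  d4:2  d5:0 — peak 5.

5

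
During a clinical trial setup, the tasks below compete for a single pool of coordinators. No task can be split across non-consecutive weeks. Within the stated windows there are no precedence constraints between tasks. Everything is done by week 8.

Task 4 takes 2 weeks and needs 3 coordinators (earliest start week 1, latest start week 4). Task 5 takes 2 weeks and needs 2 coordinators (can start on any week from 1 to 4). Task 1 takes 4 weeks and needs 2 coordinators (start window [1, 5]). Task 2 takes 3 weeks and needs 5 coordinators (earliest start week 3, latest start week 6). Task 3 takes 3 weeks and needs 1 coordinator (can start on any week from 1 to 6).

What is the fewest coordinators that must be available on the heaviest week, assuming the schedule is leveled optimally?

Early-start (Task 4@1, Task 5@1, Task 1@1, Task 2@3, Task 3@1) gives peak 8: w1:8  w2:8  w3:8  w4:7  w5:5  w6:0  w7:0  w8:0.
Shift Task 5→3, Task 2→6, Task 3→3.
Schedule Task 4@1, Task 5@3, Task 1@1, Task 2@6, Task 3@3: w1:5  w2:5  w3:5  w4:5  w5:1  w6:5  w7:5  w8:5 — peak 5.
Total coordinator-weeks = 36 over 8 weeks ⇒ peak ≥ ⌈36/8⌉ = 5, so 5 is optimal.

5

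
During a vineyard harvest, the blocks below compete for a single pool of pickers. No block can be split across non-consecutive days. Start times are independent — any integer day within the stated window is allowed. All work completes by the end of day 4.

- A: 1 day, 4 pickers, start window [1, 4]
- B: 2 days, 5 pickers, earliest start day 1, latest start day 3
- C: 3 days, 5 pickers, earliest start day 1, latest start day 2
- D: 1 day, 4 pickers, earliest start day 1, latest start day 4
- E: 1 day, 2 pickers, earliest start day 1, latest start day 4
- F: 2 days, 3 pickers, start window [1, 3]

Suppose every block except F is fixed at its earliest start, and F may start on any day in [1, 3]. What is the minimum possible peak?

20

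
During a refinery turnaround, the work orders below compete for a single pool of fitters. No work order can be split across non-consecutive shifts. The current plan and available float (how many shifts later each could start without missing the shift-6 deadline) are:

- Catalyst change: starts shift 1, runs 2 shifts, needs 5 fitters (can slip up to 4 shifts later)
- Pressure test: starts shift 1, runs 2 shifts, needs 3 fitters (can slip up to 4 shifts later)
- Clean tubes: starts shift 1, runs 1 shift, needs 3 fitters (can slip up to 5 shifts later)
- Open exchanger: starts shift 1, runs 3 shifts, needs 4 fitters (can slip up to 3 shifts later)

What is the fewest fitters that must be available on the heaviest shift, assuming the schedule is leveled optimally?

7

Early-start (Catalyst change@1, Pressure test@1, Clean tubes@1, Open exchanger@1) gives peak 15: s1:15  s2:12  s3:4  s4:0  s5:0  s6:0.
Shift Pressure test→3, Clean tubes→3, Open exchanger→4.
Schedule Catalyst change@1, Pressure test@3, Clean tubes@3, Open exchanger@4: s1:5  s2:5  s3:6  s4:7  s5:4  s6:4 — peak 7.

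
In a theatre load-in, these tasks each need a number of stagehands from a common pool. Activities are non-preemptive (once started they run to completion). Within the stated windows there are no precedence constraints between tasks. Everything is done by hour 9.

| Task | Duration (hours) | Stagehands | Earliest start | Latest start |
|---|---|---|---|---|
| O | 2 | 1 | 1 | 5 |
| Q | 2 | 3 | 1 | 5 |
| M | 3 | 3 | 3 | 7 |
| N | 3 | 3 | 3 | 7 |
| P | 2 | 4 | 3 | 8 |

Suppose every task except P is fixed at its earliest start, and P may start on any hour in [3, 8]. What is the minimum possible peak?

6

P@3: h1:4  h2:4  h3:10  h4:10  h5:6  h6:0  h7:0  h8:0  h9:0 → peak 10
P@4: h1:4  h2:4  h3:6  h4:10  h5:10  h6:0  h7:0  h8:0  h9:0 → peak 10
P@5: h1:4  h2:4  h3:6  h4:6  h5:10  h6:4  h7:0  h8:0  h9:0 → peak 10
P@6: h1:4  h2:4  h3:6  h4:6  h5:6  h6:4  h7:4  h8:0  h9:0 → peak 6
P@7: h1:4  h2:4  h3:6  h4:6  h5:6  h6:0  h7:4  h8:4  h9:0 → peak 6
P@8: h1:4  h2:4  h3:6  h4:6  h5:6  h6:0  h7:0  h8:4  h9:4 → peak 6
Best is P@6, peak 6.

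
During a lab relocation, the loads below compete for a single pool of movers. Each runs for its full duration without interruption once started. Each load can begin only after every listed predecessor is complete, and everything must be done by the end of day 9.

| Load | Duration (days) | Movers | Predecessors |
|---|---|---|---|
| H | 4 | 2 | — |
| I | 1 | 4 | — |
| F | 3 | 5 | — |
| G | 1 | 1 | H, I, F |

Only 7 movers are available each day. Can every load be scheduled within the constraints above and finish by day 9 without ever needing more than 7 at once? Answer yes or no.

Schedule H@1, I@5, F@6, G@9: d1:2  d2:2  d3:2  d4:2  d5:4  d6:5  d7:5  d8:5  d9:1 — peak 5 ≤ 7.

yes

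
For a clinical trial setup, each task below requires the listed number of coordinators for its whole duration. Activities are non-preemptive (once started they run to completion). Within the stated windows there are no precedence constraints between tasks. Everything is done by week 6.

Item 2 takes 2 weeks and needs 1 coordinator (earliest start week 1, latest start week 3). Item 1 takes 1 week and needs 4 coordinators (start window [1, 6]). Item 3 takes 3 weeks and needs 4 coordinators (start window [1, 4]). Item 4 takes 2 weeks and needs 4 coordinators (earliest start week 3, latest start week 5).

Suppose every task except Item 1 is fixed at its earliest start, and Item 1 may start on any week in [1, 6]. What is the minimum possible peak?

Item 1@1: w1:9  w2:5  w3:8  w4:4  w5:0  w6:0 → peak 9
Item 1@2: w1:5  w2:9  w3:8  w4:4  w5:0  w6:0 → peak 9
Item 1@3: w1:5  w2:5  w3:12  w4:4  w5:0  w6:0 → peak 12
Item 1@4: w1:5  w2:5  w3:8  w4:8  w5:0  w6:0 → peak 8
Item 1@5: w1:5  w2:5  w3:8  w4:4  w5:4  w6:0 → peak 8
Item 1@6: w1:5  w2:5  w3:8  w4:4  w5:0  w6:4 → peak 8
Best is Item 1@4, peak 8.

8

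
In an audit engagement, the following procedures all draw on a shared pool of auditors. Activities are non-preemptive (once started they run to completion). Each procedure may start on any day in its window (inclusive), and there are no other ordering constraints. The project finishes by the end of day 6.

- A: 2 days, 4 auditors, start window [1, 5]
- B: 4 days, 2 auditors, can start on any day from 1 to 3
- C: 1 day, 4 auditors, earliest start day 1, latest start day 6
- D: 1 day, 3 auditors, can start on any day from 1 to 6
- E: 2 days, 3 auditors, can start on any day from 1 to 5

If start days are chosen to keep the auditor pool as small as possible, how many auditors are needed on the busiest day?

Early-start (A@1, B@1, C@1, D@1, E@1) gives peak 16: d1:16  d2:9  d3:2  d4:2  d5:0  d6:0.
Shift C→3, D→4, E→5.
Schedule A@1, B@1, C@3, D@4, E@5: d1:6  d2:6  d3:6  d4:5  d5:3  d6:3 — peak 6.

6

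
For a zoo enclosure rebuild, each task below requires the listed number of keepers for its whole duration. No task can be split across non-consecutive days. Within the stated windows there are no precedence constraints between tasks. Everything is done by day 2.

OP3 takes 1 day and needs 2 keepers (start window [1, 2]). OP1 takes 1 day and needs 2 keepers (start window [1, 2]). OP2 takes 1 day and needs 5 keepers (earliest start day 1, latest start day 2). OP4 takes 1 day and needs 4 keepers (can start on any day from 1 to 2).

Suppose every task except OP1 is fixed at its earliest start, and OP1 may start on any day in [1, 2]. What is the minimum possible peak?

OP1@1: d1:13  d2:0 → peak 13
OP1@2: d1:11  d2:2 → peak 11
Best is OP1@2, peak 11.

11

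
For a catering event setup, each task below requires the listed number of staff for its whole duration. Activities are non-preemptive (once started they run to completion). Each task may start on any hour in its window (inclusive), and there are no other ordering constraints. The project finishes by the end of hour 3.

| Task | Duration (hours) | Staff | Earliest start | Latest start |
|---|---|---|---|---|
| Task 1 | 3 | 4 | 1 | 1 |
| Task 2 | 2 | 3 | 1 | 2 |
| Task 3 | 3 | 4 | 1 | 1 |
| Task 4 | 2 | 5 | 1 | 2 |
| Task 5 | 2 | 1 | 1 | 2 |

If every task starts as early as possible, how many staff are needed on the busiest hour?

Early-start schedule: Task 1@1, Task 2@1, Task 3@1, Task 4@1, Task 5@1.
Load per hour: hour 1: 17, hour 2: 17, hour 3: 8.
Peak is 17.

17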